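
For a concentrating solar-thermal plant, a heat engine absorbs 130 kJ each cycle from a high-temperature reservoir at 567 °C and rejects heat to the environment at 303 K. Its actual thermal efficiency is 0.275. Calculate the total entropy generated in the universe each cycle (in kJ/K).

T_H = 567 °C → 567 + 273.15 = 840.15 K.
W = η·Q_H = 0.275 × 130 = 35.75 kJ, so Q_C = Q_H − W = 94.25 kJ.
Entropy balance on the reservoirs: −Q_H/T_H = -0.1547 kJ/K, +Q_C/T_C = 0.3111 kJ/K.
ΔS_univ = −Q_H/T_H + Q_C/T_C = 0.156 kJ/K (> 0, since η = 0.275 < η_Carnot = 0.639).

ΔS_univ ≈ 0.156 kJ/K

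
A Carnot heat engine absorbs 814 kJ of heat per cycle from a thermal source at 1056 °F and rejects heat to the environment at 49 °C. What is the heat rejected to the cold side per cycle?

T_H = 1056 °F → (1056 − 32) × 5/9 = 568.89 °C = 842.04 K.
T_C = 49 °C → 49 + 273.15 = 322.15 K.
For a reversible engine, η = 1 − T_C/T_H = 1 − 322.15/842.04 = 0.6174.
For a reversible cycle Q_C/Q_H = T_C/T_H, so Q_C = 814 × 322.15/842.04 = 311.4 kJ.

Q_C ≈ 311.4 kJ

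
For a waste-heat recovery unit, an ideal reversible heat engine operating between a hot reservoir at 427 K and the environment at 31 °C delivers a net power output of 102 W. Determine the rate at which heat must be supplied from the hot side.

T_C = 31 °C → 31 + 273.15 = 304.15 K.
η_rev = 1 − T_C/T_H = 1 − 304.15/427.00 = 0.2877.
Q_H = W/η = 102/0.2877 = 355 W.

Q̇_H ≈ 355 W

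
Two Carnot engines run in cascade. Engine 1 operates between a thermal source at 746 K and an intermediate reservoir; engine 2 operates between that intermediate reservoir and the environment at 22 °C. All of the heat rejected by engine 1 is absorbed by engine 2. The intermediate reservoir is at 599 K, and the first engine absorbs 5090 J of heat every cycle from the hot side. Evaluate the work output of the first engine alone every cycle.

T_C = 22 °C → 22 + 273.15 = 295.15 K.
First-stage efficiency η₁ = 1 − T_m/T_H = 1 − 599.00/746.00 = 0.1971.
W₁ = η₁·Q_H = 0.1971 × 5090 = 1003 J.

W₁ ≈ 1003 J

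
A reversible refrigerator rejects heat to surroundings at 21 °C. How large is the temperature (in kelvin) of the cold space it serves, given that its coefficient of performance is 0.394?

T_C ≈ 83.14 K

T_H = 21 °C → 21 + 273.15 = 294.15 K.
COP_R = T_C/(T_H − T_C) ⇒ T_C = T_H·COP_R/(1 + COP_R) = 294.15 × 0.394/(1 + 0.394) = 83.14 K.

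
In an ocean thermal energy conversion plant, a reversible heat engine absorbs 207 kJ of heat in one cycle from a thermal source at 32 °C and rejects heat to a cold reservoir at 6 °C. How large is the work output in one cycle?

T_H = 32 °C → 32 + 273.15 = 305.15 K.
T_C = 6 °C → 6 + 273.15 = 279.15 K.
Carnot efficiency: η = 1 − T_C/T_H = 1 − 279.15/305.15 = 0.0852.
W = η·Q_H = 0.0852 × 207 = 17.6 kJ.

W ≈ 17.6 kJ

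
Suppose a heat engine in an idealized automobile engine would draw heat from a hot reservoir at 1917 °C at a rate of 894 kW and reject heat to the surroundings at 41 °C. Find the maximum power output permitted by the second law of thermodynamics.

Ẇ_max ≈ 766 kW

T_H = 1917 °C → 1917 + 273.15 = 2190.15 K.
T_C = 41 °C → 41 + 273.15 = 314.15 K.
By the Carnot theorem, η_max = 1 − T_C/T_H = 1 − 314.15/2190.15 = 0.8566.
W_max = η_max · Q_H = 0.8566 × 894 = 766 kW.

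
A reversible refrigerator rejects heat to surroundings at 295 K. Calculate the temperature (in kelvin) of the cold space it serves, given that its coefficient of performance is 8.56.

T_C ≈ 264 K

COP_R = T_C/(T_H − T_C) ⇒ T_C = T_H·COP_R/(1 + COP_R) = 295.00 × 8.56/(1 + 8.56) = 264 K.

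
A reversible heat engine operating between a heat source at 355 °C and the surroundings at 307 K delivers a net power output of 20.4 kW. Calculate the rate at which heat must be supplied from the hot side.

Q̇_H ≈ 39.9 kW

T_H = 355 °C → 355 + 273.15 = 628.15 K.
Since the cycle is reversible, η = 1 − T_C/T_H = 1 − 307.00/628.15 = 0.5113.
Q_H = W/η = 20.4/0.5113 = 39.9 kW.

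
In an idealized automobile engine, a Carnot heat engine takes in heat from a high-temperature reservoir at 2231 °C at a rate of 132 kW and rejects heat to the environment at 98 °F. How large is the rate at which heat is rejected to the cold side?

Q̇_C ≈ 16.3 kW

T_H = 2231 °C → 2231 + 273.15 = 2504.15 K.
T_C = 98 °F → (98 − 32) × 5/9 = 36.67 °C = 309.82 K.
For a reversible engine, η = 1 − T_C/T_H = 1 − 309.82/2504.15 = 0.8763.
For a reversible cycle Q_C/Q_H = T_C/T_H, so Q_C = 132 × 309.82/2504.15 = 16.3 kW.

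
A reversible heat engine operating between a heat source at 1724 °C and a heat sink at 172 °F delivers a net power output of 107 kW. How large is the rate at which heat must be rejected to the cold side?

T_H = 1724 °C → 1724 + 273.15 = 1997.15 K.
T_C = 172 °F → (172 − 32) × 5/9 = 77.78 °C = 350.93 K.
The Carnot efficiency is η = 1 − T_C/T_H = 1 − 350.93/1997.15 = 0.8243.
Since Q_C/Q_H = T_C/T_H and Q_H = W/η, Q_C = W·T_C/(T_H − T_C) = 107 × 350.93/1646.22 = 22.8 kW.

Q̇_C ≈ 22.8 kW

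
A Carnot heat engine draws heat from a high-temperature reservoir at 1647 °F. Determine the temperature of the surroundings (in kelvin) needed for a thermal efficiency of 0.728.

T_H = 1647 °F → (1647 − 32) × 5/9 = 897.22 °C = 1170.37 K.
From η = 1 − T_C/T_H, T_C = T_H·(1 − η) = 1170.37 × (1 − 0.728) = 318.3 K.

T_C ≈ 318.3 K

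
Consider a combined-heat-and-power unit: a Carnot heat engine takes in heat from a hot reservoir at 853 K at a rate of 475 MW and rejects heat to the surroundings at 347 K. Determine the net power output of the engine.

Ẇ ≈ 282 MW

The Carnot efficiency is η = 1 − T_C/T_H = 1 − 347.00/853.00 = 0.5932.
W = η·Q_H = 0.5932 × 475 = 282 MW.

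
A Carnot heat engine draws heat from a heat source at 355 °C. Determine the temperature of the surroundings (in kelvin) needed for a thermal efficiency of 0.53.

T_C ≈ 295 K

T_H = 355 °C → 355 + 273.15 = 628.15 K.
From η = 1 − T_C/T_H, T_C = T_H·(1 − η) = 628.15 × (1 − 0.53) = 295 K.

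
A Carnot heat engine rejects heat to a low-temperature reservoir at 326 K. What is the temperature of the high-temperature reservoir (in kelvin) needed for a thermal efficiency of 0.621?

From η = 1 − T_C/T_H, solving for T_H gives T_H = T_C/(1 − η) = 326.00/(1 − 0.621) = 860.2 K.

T_H ≈ 860.2 K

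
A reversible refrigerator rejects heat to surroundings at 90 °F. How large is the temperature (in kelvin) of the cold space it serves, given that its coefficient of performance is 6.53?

T_H = 90 °F → (90 − 32) × 5/9 = 32.22 °C = 305.37 K.
COP_R = T_C/(T_H − T_C) ⇒ T_C = T_H·COP_R/(1 + COP_R) = 305.37 × 6.53/(1 + 6.53) = 265 K.

T_C ≈ 265 K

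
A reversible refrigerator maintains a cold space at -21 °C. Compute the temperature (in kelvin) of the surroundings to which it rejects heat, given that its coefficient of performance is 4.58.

T_H ≈ 307 K

T_C = -21 °C → -21 + 273.15 = 252.15 K.
COP_R = T_C/(T_H − T_C) ⇒ T_H = T_C·(1 + 1/COP_R) = 252.15 × (1 + 1/4.58) = 307 K.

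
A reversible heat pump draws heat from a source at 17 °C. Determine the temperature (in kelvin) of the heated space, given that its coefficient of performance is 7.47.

T_H ≈ 335 K

T_C = 17 °C → 17 + 273.15 = 290.15 K.
COP_HP = T_H/(T_H − T_C) ⇒ T_H = T_C·COP_HP/(COP_HP − 1) = 290.15 × 7.47/(7.47 − 1) = 335 K.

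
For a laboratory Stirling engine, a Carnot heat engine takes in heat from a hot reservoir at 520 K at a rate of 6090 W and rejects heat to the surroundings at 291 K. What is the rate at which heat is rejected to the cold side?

η_rev = 1 − T_C/T_H = 1 − 291.00/520.00 = 0.4404.
For a reversible cycle Q_C/Q_H = T_C/T_H, so Q_C = 6090 × 291.00/520.00 = 3408 W.

Q̇_C ≈ 3408 W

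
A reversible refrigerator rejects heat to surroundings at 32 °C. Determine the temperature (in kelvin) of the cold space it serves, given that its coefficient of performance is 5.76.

T_H = 32 °C → 32 + 273.15 = 305.15 K.
COP_R = T_C/(T_H − T_C) ⇒ T_C = T_H·COP_R/(1 + COP_R) = 305.15 × 5.76/(1 + 5.76) = 260 K.

T_C ≈ 260 K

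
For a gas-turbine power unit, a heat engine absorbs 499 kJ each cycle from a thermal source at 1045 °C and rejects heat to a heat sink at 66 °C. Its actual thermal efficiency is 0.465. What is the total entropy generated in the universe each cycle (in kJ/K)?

ΔS_univ ≈ 0.409 kJ/K

T_H = 1045 °C → 1045 + 273.15 = 1318.15 K.
T_C = 66 °C → 66 + 273.15 = 339.15 K.
W = η·Q_H = 0.465 × 499 = 232.0 kJ, so Q_C = Q_H − W = 267.0 kJ.
Reservoir entropy changes: ΔS_H = −Q_H/T_H = −499/1318.15 = -0.3786 kJ/K and ΔS_C = +Q_C/T_C = 267.0/339.15 = 0.7872 kJ/K.
ΔS_univ = −Q_H/T_H + Q_C/T_C = 0.409 kJ/K (> 0, since η = 0.465 < η_Carnot = 0.743).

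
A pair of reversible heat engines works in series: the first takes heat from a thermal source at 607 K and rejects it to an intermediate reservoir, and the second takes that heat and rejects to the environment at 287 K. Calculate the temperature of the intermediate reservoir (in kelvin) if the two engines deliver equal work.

T_m ≈ 447 K

For reversible stages Q_m = Q_H·(T_m/T_H). Setting W₁ = Q_H(1 − T_m/T_H) equal to W₂ = Q_m(1 − T_C/T_m) = Q_H·(T_m − T_C)/T_H gives T_H − T_m = T_m − T_C, so T_m = (T_H + T_C)/2 = (607.00 + 287.00)/2 = 447 K.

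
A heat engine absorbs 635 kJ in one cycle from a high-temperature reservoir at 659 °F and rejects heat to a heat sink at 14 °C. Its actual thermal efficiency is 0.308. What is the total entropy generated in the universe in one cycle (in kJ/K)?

T_H = 659 °F → (659 − 32) × 5/9 = 348.33 °C = 621.48 K.
T_C = 14 °C → 14 + 273.15 = 287.15 K.
W = η·Q_H = 0.308 × 635 = 195.6 kJ, so Q_C = Q_H − W = 439.4 kJ.
Reservoir entropy changes: ΔS_H = −Q_H/T_H = −635/621.48 = -1.022 kJ/K and ΔS_C = +Q_C/T_C = 439.4/287.15 = 1.530 kJ/K.
ΔS_univ = −Q_H/T_H + Q_C/T_C = 0.509 kJ/K (> 0, since η = 0.308 < η_Carnot = 0.538).

ΔS_univ ≈ 0.509 kJ/K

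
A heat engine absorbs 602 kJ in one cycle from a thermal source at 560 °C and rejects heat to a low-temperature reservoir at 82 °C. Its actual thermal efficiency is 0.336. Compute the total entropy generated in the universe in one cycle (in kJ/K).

ΔS_univ ≈ 0.403 kJ/K

T_H = 560 °C → 560 + 273.15 = 833.15 K.
T_C = 82 °C → 82 + 273.15 = 355.15 K.
W = η·Q_H = 0.336 × 602 = 202.3 kJ, so Q_C = Q_H − W = 399.7 kJ.
Entropy balance on the reservoirs: −Q_H/T_H = -0.7226 kJ/K, +Q_C/T_C = 1.126 kJ/K.
ΔS_univ = −Q_H/T_H + Q_C/T_C = 0.403 kJ/K (> 0, since η = 0.336 < η_Carnot = 0.574).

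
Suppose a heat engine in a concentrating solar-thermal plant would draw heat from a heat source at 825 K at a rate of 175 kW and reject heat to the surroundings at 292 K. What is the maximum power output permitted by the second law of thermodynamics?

Ẇ_max ≈ 113 kW

The second-law ceiling is the Carnot efficiency, η_max = 1 − T_C/T_H = 1 − 292.00/825.00 = 0.6461.
W_max = η_max · Q_H = 0.6461 × 175 = 113 kW.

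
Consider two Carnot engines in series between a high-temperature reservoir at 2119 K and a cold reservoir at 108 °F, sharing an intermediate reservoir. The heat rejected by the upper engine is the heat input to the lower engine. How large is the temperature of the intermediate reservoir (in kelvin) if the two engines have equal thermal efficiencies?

T_m ≈ 817.5 K

T_C = 108 °F → (108 − 32) × 5/9 = 42.22 °C = 315.37 K.
Equal efficiencies require 1 − T_m/T_H = 1 − T_C/T_m, i.e. T_m/T_H = T_C/T_m, so T_m = √(T_H·T_C) = √(2119.00 × 315.37) = 817.5 K.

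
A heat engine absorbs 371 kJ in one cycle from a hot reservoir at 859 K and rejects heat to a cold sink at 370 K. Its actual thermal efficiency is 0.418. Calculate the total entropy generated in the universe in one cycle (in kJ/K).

W = η·Q_H = 0.418 × 371 = 155.1 kJ, so Q_C = Q_H − W = 215.9 kJ.
Reservoir entropy changes: ΔS_H = −Q_H/T_H = −371/859.00 = -0.4319 kJ/K and ΔS_C = +Q_C/T_C = 215.9/370.00 = 0.5836 kJ/K.
ΔS_univ = −Q_H/T_H + Q_C/T_C = 0.1517 kJ/K (> 0, since η = 0.418 < η_Carnot = 0.569).

ΔS_univ ≈ 0.1517 kJ/K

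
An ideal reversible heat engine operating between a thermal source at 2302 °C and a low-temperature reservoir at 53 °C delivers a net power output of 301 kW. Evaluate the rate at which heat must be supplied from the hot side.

Q̇_H ≈ 344.7 kW

T_H = 2302 °C → 2302 + 273.15 = 2575.15 K.
T_C = 53 °C → 53 + 273.15 = 326.15 K.
Since the cycle is reversible, η = 1 − T_C/T_H = 1 − 326.15/2575.15 = 0.8733.
Q_H = W/η = 301/0.8733 = 344.7 kW.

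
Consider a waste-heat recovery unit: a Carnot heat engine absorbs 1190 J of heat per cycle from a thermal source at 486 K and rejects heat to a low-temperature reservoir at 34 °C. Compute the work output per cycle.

T_C = 34 °C → 34 + 273.15 = 307.15 K.
Carnot efficiency: η = 1 − T_C/T_H = 1 − 307.15/486.00 = 0.3680.
W = η·Q_H = 0.3680 × 1190 = 438 J.

W ≈ 438 J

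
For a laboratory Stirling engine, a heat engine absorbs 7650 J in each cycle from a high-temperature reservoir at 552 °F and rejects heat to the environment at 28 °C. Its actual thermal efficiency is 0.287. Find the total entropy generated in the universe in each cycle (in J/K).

T_H = 552 °F → (552 − 32) × 5/9 = 288.89 °C = 562.04 K.
T_C = 28 °C → 28 + 273.15 = 301.15 K.
W = η·Q_H = 0.287 × 7650 = 2196 J, so Q_C = Q_H − W = 5454 J.
The hot reservoir loses entropy Q_H/T_H = 7650/562.04 = 13.61 J/K; the cold reservoir gains Q_C/T_C = 5454/301.15 = 18.11 J/K.
ΔS_univ = −Q_H/T_H + Q_C/T_C = 4.50 J/K (> 0, since η = 0.287 < η_Carnot = 0.464).

ΔS_univ ≈ 4.50 J/K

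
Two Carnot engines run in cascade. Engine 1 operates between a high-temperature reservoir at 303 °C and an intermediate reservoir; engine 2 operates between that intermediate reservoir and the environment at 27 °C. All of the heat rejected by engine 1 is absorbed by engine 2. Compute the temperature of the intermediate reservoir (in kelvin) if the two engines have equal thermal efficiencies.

T_m ≈ 416 K

T_H = 303 °C → 303 + 273.15 = 576.15 K.
T_C = 27 °C → 27 + 273.15 = 300.15 K.
Equal efficiencies require 1 − T_m/T_H = 1 − T_C/T_m, i.e. T_m/T_H = T_C/T_m, so T_m = √(T_H·T_C) = √(576.15 × 300.15) = 416 K.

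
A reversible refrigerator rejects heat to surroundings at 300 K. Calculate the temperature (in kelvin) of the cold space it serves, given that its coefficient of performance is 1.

T_C ≈ 150 K

COP_R = T_C/(T_H − T_C) ⇒ T_C = T_H·COP_R/(1 + COP_R) = 300.00 × 1/(1 + 1) = 150 K.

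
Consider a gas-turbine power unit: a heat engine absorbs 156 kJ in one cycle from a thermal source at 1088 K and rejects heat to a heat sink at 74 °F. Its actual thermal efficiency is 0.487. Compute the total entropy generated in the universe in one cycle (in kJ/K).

ΔS_univ ≈ 0.127 kJ/K

T_C = 74 °F → (74 − 32) × 5/9 = 23.33 °C = 296.48 K.
W = η·Q_H = 0.487 × 156 = 75.97 kJ, so Q_C = Q_H − W = 80.03 kJ.
Entropy balance on the reservoirs: −Q_H/T_H = -0.1434 kJ/K, +Q_C/T_C = 0.2699 kJ/K.
ΔS_univ = −Q_H/T_H + Q_C/T_C = 0.127 kJ/K (> 0, since η = 0.487 < η_Carnot = 0.727).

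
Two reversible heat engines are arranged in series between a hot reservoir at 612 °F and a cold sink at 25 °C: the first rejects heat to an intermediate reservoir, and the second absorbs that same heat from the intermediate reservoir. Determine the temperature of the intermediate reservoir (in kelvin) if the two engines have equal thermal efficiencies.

T_H = 612 °F → (612 − 32) × 5/9 = 322.22 °C = 595.37 K.
T_C = 25 °C → 25 + 273.15 = 298.15 K.
Equal efficiencies require 1 − T_m/T_H = 1 − T_C/T_m, i.e. T_m/T_H = T_C/T_m, so T_m = √(T_H·T_C) = √(595.37 × 298.15) = 421 K.

T_m ≈ 421 K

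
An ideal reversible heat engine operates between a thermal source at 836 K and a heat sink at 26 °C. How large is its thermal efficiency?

T_C = 26 °C → 26 + 273.15 = 299.15 K.
η_rev = 1 − T_C/T_H = 1 − 299.15/836.00 = 0.6422.

η ≈ 0.6422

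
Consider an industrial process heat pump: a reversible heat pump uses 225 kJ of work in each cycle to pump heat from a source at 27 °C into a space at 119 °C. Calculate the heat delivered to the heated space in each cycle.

Q_H ≈ 959 kJ

T_H = 119 °C → 119 + 273.15 = 392.15 K.
T_C = 27 °C → 27 + 273.15 = 300.15 K.
For a reversible heat pump, COP_HP = T_H/(T_H − T_C) = 392.15/92.00 = 4.2625.
Q_H = COP_HP · W = 4.2625 × 225 = 959 kJ.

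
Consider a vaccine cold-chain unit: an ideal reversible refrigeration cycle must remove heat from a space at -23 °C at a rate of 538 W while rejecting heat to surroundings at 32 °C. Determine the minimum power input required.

Ẇ_in ≈ 118 W

T_H = 32 °C → 32 + 273.15 = 305.15 K.
T_C = -23 °C → -23 + 273.15 = 250.15 K.
The reversible coefficient of performance is COP_R = T_C/(T_H − T_C) = 250.15/55.00 = 4.5482.
W = Q_C/COP_R = 538/4.5482 = 118 W.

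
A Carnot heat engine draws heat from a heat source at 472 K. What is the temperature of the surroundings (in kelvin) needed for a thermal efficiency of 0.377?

T_C ≈ 294 K

From η = 1 − T_C/T_H, T_C = T_H·(1 − η) = 472.00 × (1 − 0.377) = 294 K.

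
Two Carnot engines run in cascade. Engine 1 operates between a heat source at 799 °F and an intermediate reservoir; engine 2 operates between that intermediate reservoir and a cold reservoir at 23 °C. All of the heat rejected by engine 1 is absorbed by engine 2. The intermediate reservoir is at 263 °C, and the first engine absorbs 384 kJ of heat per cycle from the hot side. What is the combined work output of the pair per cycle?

W_total ≈ 221 kJ

T_H = 799 °F → (799 − 32) × 5/9 = 426.11 °C = 699.26 K.
T_C = 23 °C → 23 + 273.15 = 296.15 K.
Two reversible stages in series are equivalent to a single Carnot engine between T_H and T_C, so η_total = 1 − T_C/T_H = 1 − 296.15/699.26 = 0.5765.
W_total = η_total · Q_H = 0.5765 × 384 = 221 kJ.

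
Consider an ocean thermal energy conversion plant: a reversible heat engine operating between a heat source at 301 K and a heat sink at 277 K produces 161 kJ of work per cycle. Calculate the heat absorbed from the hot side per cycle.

Since the cycle is reversible, η = 1 − T_C/T_H = 1 − 277.00/301.00 = 0.0797.
Q_H = W/η = 161/0.0797 = 2020 kJ.

Q_H ≈ 2020 kJ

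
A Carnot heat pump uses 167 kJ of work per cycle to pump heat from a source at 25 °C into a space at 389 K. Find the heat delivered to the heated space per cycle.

T_C = 25 °C → 25 + 273.15 = 298.15 K.
Reversible heating COP: COP_HP = T_H/(T_H − T_C) = 389.00/90.85 = 4.2818.
Q_H = COP_HP · W = 4.2818 × 167 = 715 kJ.

Q_H ≈ 715 kJ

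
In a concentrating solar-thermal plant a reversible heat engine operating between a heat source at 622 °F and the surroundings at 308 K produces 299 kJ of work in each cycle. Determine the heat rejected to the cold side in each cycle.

Q_C ≈ 314 kJ

T_H = 622 °F → (622 − 32) × 5/9 = 327.78 °C = 600.93 K.
η_rev = 1 − T_C/T_H = 1 − 308.00/600.93 = 0.4875.
Since Q_C/Q_H = T_C/T_H and Q_H = W/η, Q_C = W·T_C/(T_H − T_C) = 299 × 308.00/292.93 = 314 kJ.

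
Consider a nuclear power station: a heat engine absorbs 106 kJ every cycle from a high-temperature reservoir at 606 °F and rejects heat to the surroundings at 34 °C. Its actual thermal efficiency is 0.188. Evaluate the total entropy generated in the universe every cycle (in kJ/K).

T_H = 606 °F → (606 − 32) × 5/9 = 318.89 °C = 592.04 K.
T_C = 34 °C → 34 + 273.15 = 307.15 K.
W = η·Q_H = 0.188 × 106 = 19.93 kJ, so Q_C = Q_H − W = 86.07 kJ.
Entropy balance on the reservoirs: −Q_H/T_H = -0.1790 kJ/K, +Q_C/T_C = 0.2802 kJ/K.
ΔS_univ = −Q_H/T_H + Q_C/T_C = 0.101 kJ/K (> 0, since η = 0.188 < η_Carnot = 0.481).

ΔS_univ ≈ 0.101 kJ/K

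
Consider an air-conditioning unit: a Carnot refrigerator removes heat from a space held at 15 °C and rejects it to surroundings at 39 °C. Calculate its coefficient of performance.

COP_R ≈ 12.01

T_H = 39 °C → 39 + 273.15 = 312.15 K.
T_C = 15 °C → 15 + 273.15 = 288.15 K.
For a reversible refrigerator, COP_R = T_C/(T_H − T_C) = 288.15/(312.15 − 288.15) = 12.01.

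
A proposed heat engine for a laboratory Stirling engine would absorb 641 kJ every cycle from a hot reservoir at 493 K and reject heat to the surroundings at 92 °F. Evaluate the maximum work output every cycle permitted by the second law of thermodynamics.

T_C = 92 °F → (92 − 32) × 5/9 = 33.33 °C = 306.48 K.
By the Carnot theorem, η_max = 1 − T_C/T_H = 1 − 306.48/493.00 = 0.3783.
W_max = η_max · Q_H = 0.3783 × 641 = 243 kJ.

W_max ≈ 243 kJ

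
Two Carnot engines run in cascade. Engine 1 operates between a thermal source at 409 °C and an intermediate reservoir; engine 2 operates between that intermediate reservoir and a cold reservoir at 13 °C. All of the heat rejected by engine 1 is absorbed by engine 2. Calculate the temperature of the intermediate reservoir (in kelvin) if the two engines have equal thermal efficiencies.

T_H = 409 °C → 409 + 273.15 = 682.15 K.
T_C = 13 °C → 13 + 273.15 = 286.15 K.
Equal efficiencies require 1 − T_m/T_H = 1 − T_C/T_m, i.e. T_m/T_H = T_C/T_m, so T_m = √(T_H·T_C) = √(682.15 × 286.15) = 442 K.

T_m ≈ 442 K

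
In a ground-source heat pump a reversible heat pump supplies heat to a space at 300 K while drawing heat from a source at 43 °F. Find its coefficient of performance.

COP_HP ≈ 14.5

T_C = 43 °F → (43 − 32) × 5/9 = 6.11 °C = 279.26 K.
COP_HP = T_H/(T_H − T_C) = 300.00/(300.00 − 279.26) = 14.5.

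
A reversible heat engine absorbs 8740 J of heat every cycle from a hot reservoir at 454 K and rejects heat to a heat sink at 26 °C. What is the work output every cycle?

T_C = 26 °C → 26 + 273.15 = 299.15 K.
Since the cycle is reversible, η = 1 − T_C/T_H = 1 − 299.15/454.00 = 0.3411.
W = η·Q_H = 0.3411 × 8740 = 2980 J.

W ≈ 2980 J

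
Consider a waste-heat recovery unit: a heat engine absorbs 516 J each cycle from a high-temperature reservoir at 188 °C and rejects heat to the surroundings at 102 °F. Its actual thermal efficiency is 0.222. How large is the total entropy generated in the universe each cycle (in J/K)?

T_H = 188 °C → 188 + 273.15 = 461.15 K.
T_C = 102 °F → (102 − 32) × 5/9 = 38.89 °C = 312.04 K.
W = η·Q_H = 0.222 × 516 = 114.6 J, so Q_C = Q_H − W = 401.4 J.
The hot reservoir loses entropy Q_H/T_H = 516/461.15 = 1.119 J/K; the cold reservoir gains Q_C/T_C = 401.4/312.04 = 1.287 J/K.
ΔS_univ = −Q_H/T_H + Q_C/T_C = 0.168 J/K (> 0, since η = 0.222 < η_Carnot = 0.323).

ΔS_univ ≈ 0.168 J/K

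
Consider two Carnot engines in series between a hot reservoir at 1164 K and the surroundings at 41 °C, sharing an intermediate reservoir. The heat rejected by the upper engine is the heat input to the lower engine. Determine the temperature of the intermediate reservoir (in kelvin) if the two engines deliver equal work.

T_C = 41 °C → 41 + 273.15 = 314.15 K.
For reversible stages Q_m = Q_H·(T_m/T_H). Setting W₁ = Q_H(1 − T_m/T_H) equal to W₂ = Q_m(1 − T_C/T_m) = Q_H·(T_m − T_C)/T_H gives T_H − T_m = T_m − T_C, so T_m = (T_H + T_C)/2 = (1164.00 + 314.15)/2 = 739 K.

T_m ≈ 739 K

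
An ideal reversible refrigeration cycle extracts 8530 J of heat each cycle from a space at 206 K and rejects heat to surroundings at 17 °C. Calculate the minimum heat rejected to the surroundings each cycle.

Q_H ≈ 12000 J

T_H = 17 °C → 17 + 273.15 = 290.15 K.
For a reversible cycle Q_H/Q_C = T_H/T_C, so Q_H = Q_C·T_H/T_C = 8530 × 290.15/206.00 = 12000 J.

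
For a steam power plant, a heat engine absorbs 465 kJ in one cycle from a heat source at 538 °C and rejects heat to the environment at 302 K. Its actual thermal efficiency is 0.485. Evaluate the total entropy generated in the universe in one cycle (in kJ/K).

T_H = 538 °C → 538 + 273.15 = 811.15 K.
W = η·Q_H = 0.485 × 465 = 225.5 kJ, so Q_C = Q_H − W = 239.5 kJ.
Entropy balance on the reservoirs: −Q_H/T_H = -0.5733 kJ/K, +Q_C/T_C = 0.7930 kJ/K.
ΔS_univ = −Q_H/T_H + Q_C/T_C = 0.220 kJ/K (> 0, since η = 0.485 < η_Carnot = 0.628).

ΔS_univ ≈ 0.220 kJ/K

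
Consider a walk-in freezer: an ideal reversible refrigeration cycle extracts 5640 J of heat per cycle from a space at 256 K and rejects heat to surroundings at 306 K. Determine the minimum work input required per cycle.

W_in ≈ 1100 J

Carnot COP: COP_R = T_C/(T_H − T_C) = 256.00/50.00 = 5.1200.
W = Q_C/COP_R = 5640/5.1200 = 1100 J.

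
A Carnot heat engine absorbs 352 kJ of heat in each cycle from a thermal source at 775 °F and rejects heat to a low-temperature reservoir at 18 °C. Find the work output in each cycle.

T_H = 775 °F → (775 − 32) × 5/9 = 412.78 °C = 685.93 K.
T_C = 18 °C → 18 + 273.15 = 291.15 K.
For a reversible engine, η = 1 − T_C/T_H = 1 − 291.15/685.93 = 0.5755.
W = η·Q_H = 0.5755 × 352 = 202.6 kJ.

W ≈ 202.6 kJ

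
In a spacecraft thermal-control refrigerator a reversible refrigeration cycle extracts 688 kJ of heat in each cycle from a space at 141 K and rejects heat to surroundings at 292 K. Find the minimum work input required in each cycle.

W_in ≈ 737 kJ

Carnot COP: COP_R = T_C/(T_H − T_C) = 141.00/151.00 = 0.9338.
W = Q_C/COP_R = 688/0.9338 = 737 kJ.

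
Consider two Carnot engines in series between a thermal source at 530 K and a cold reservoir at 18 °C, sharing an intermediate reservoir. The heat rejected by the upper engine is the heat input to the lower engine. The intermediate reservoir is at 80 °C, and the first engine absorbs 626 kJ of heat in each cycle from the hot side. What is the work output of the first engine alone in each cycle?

T_C = 18 °C → 18 + 273.15 = 291.15 K.
T_m = 80 °C → 80 + 273.15 = 353.15 K.
First-stage efficiency η₁ = 1 − T_m/T_H = 1 − 353.15/530.00 = 0.3337.
W₁ = η₁·Q_H = 0.3337 × 626 = 209 kJ.

W₁ ≈ 209 kJ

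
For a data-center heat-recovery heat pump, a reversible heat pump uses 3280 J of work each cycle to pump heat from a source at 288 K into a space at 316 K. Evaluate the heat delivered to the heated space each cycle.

COP_HP = T_H/(T_H − T_C) = 316.00/28.00 = 11.2857.
Q_H = COP_HP · W = 11.2857 × 3280 = 37000 J.

Q_H ≈ 37000 J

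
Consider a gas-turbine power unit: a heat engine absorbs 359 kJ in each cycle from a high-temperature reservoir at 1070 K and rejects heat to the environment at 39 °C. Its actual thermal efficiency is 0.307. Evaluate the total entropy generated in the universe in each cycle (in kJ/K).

T_C = 39 °C → 39 + 273.15 = 312.15 K.
W = η·Q_H = 0.307 × 359 = 110.2 kJ, so Q_C = Q_H − W = 248.8 kJ.
Entropy balance on the reservoirs: −Q_H/T_H = -0.3355 kJ/K, +Q_C/T_C = 0.7970 kJ/K.
ΔS_univ = −Q_H/T_H + Q_C/T_C = 0.4615 kJ/K (> 0, since η = 0.307 < η_Carnot = 0.708).

ΔS_univ ≈ 0.4615 kJ/K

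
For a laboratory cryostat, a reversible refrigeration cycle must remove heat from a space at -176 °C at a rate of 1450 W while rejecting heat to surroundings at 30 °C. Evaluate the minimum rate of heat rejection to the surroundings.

Q̇_H ≈ 4520 W

T_H = 30 °C → 30 + 273.15 = 303.15 K.
T_C = -176 °C → -176 + 273.15 = 97.15 K.
For a reversible cycle Q_H/Q_C = T_H/T_C, so Q_H = Q_C·T_H/T_C = 1450 × 303.15/97.15 = 4520 W.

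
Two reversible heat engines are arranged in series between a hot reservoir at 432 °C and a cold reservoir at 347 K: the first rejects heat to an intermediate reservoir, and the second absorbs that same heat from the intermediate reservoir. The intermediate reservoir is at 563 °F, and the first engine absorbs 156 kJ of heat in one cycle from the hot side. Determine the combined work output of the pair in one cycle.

T_H = 432 °C → 432 + 273.15 = 705.15 K.
Two reversible stages in series are equivalent to a single Carnot engine between T_H and T_C, so η_total = 1 − T_C/T_H = 1 − 347.00/705.15 = 0.5079.
W_total = η_total · Q_H = 0.5079 × 156 = 79.23 kJ.

W_total ≈ 79.23 kJ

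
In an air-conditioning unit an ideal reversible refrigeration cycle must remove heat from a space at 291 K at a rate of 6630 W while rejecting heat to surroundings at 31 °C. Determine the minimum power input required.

T_H = 31 °C → 31 + 273.15 = 304.15 K.
For a reversible refrigerator, COP_R = T_C/(T_H − T_C) = 291.00/13.15 = 22.1293.
W = Q_C/COP_R = 6630/22.1293 = 300 W.

Ẇ_in ≈ 300 W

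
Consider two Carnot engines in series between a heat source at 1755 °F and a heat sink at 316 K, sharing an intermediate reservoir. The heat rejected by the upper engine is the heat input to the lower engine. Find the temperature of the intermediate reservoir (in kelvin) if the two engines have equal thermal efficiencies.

T_m ≈ 623.5 K

T_H = 1755 °F → (1755 − 32) × 5/9 = 957.22 °C = 1230.37 K.
Equal efficiencies require 1 − T_m/T_H = 1 − T_C/T_m, i.e. T_m/T_H = T_C/T_m, so T_m = √(T_H·T_C) = √(1230.37 × 316.00) = 623.5 K.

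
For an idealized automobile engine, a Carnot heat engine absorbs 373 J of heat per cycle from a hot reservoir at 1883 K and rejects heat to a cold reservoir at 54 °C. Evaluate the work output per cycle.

W ≈ 308.2 J

T_C = 54 °C → 54 + 273.15 = 327.15 K.
For a reversible engine, η = 1 − T_C/T_H = 1 − 327.15/1883.00 = 0.8263.
W = η·Q_H = 0.8263 × 373 = 308.2 J.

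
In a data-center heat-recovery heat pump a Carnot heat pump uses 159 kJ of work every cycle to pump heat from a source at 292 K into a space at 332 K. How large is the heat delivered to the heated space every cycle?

Q_H ≈ 1320 kJ

Reversible heating COP: COP_HP = T_H/(T_H − T_C) = 332.00/40.00 = 8.3000.
Q_H = COP_HP · W = 8.3000 × 159 = 1320 kJ.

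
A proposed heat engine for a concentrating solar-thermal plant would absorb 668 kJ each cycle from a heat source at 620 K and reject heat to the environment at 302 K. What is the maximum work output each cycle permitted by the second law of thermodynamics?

No engine can exceed the Carnot limit: η_max = 1 − T_C/T_H = 1 − 302.00/620.00 = 0.5129.
W_max = η_max · Q_H = 0.5129 × 668 = 342.6 kJ.

W_max ≈ 342.6 kJ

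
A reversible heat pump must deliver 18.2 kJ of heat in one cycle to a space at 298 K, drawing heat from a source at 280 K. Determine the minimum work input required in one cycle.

W_in ≈ 1.099 kJ

For a reversible heat pump, COP_HP = T_H/(T_H − T_C) = 298.00/18.00 = 16.5556.
W = Q_H/COP_HP = 18.2/16.5556 = 1.099 kJ.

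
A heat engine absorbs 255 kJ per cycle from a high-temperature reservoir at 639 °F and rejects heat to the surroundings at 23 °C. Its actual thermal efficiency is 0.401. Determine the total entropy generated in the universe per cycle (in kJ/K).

ΔS_univ ≈ 0.0980 kJ/K

T_H = 639 °F → (639 − 32) × 5/9 = 337.22 °C = 610.37 K.
T_C = 23 °C → 23 + 273.15 = 296.15 K.
W = η·Q_H = 0.401 × 255 = 102.3 kJ, so Q_C = Q_H − W = 152.7 kJ.
The hot reservoir loses entropy Q_H/T_H = 255/610.37 = 0.4178 kJ/K; the cold reservoir gains Q_C/T_C = 152.7/296.15 = 0.5158 kJ/K.
ΔS_univ = −Q_H/T_H + Q_C/T_C = 0.0980 kJ/K (> 0, since η = 0.401 < η_Carnot = 0.515).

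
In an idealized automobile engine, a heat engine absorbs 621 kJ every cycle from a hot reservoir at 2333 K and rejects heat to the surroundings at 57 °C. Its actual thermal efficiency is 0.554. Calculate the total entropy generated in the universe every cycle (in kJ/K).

ΔS_univ ≈ 0.573 kJ/K

T_C = 57 °C → 57 + 273.15 = 330.15 K.
W = η·Q_H = 0.554 × 621 = 344.0 kJ, so Q_C = Q_H − W = 277.0 kJ.
Reservoir entropy changes: ΔS_H = −Q_H/T_H = −621/2333.00 = -0.2662 kJ/K and ΔS_C = +Q_C/T_C = 277.0/330.15 = 0.8389 kJ/K.
ΔS_univ = −Q_H/T_H + Q_C/T_C = 0.573 kJ/K (> 0, since η = 0.554 < η_Carnot = 0.858).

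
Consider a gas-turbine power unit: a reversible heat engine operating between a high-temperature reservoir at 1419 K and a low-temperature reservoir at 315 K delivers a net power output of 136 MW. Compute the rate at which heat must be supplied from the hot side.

Since the cycle is reversible, η = 1 − T_C/T_H = 1 − 315.00/1419.00 = 0.7780.
Q_H = W/η = 136/0.7780 = 174.8 MW.

Q̇_H ≈ 174.8 MW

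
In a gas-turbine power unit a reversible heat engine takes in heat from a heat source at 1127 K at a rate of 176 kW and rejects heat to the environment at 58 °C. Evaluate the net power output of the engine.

Ẇ ≈ 124 kW

T_C = 58 °C → 58 + 273.15 = 331.15 K.
Carnot efficiency: η = 1 − T_C/T_H = 1 − 331.15/1127.00 = 0.7062.
W = η·Q_H = 0.7062 × 176 = 124 kW.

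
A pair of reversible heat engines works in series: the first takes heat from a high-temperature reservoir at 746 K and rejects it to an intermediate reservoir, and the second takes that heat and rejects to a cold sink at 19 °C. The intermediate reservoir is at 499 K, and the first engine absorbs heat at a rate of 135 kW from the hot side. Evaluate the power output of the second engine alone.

Ẇ₂ ≈ 37.43 kW

T_C = 19 °C → 19 + 273.15 = 292.15 K.
Heat entering the second stage: Q_m = Q_H·(T_m/T_H) = 135 × 499.00/746.00 = 90.30 kW.
Second-stage efficiency η₂ = 1 − T_C/T_m = 1 − 292.15/499.00 = 0.4145, so W₂ = η₂·Q_m = 37.43 kW.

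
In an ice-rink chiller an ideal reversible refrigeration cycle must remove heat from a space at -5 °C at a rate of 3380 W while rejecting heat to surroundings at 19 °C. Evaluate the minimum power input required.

T_H = 19 °C → 19 + 273.15 = 292.15 K.
T_C = -5 °C → -5 + 273.15 = 268.15 K.
The reversible coefficient of performance is COP_R = T_C/(T_H − T_C) = 268.15/24.00 = 11.1729.
W = Q_C/COP_R = 3380/11.1729 = 303 W.

Ẇ_in ≈ 303 W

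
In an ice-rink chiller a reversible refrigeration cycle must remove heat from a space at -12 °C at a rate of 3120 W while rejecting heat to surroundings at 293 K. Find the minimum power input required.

Ẇ_in ≈ 381 W

T_C = -12 °C → -12 + 273.15 = 261.15 K.
The reversible coefficient of performance is COP_R = T_C/(T_H − T_C) = 261.15/31.85 = 8.1994.
W = Q_C/COP_R = 3120/8.1994 = 381 W.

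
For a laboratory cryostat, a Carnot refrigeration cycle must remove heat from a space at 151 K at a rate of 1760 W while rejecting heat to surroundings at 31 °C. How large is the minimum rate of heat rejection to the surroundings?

Q̇_H ≈ 3550 W

T_H = 31 °C → 31 + 273.15 = 304.15 K.
For a reversible cycle Q_H/Q_C = T_H/T_C, so Q_H = Q_C·T_H/T_C = 1760 × 304.15/151.00 = 3550 W.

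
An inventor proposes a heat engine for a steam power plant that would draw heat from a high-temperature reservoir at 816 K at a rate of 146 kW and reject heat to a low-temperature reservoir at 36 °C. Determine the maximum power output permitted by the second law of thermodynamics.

T_C = 36 °C → 36 + 273.15 = 309.15 K.
By the Carnot theorem, η_max = 1 − T_C/T_H = 1 − 309.15/816.00 = 0.6211.
W_max = η_max · Q_H = 0.6211 × 146 = 90.7 kW.

Ẇ_max ≈ 90.7 kW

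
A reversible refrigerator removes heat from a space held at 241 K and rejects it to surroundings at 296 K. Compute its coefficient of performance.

For a reversible refrigerator, COP_R = T_C/(T_H − T_C) = 241.00/(296.00 − 241.00) = 4.382.

COP_R ≈ 4.382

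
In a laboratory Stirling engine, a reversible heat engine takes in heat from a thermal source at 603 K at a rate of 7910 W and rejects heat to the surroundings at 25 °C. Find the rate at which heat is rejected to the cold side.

T_C = 25 °C → 25 + 273.15 = 298.15 K.
η_rev = 1 − T_C/T_H = 1 − 298.15/603.00 = 0.5056.
For a reversible cycle Q_C/Q_H = T_C/T_H, so Q_C = 7910 × 298.15/603.00 = 3911 W.

Q̇_C ≈ 3911 W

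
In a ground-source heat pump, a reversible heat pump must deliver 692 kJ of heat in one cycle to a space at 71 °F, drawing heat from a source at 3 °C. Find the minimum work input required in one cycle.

W_in ≈ 43.81 kJ

T_H = 71 °F → (71 − 32) × 5/9 = 21.67 °C = 294.82 K.
T_C = 3 °C → 3 + 273.15 = 276.15 K.
COP_HP = T_H/(T_H − T_C) = 294.82/18.67 = 15.7937.
W = Q_H/COP_HP = 692/15.7937 = 43.81 kJ.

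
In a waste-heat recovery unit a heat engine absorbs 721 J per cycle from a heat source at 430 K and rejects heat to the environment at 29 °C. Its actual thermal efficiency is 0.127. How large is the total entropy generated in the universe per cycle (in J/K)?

T_C = 29 °C → 29 + 273.15 = 302.15 K.
W = η·Q_H = 0.127 × 721 = 91.57 J, so Q_C = Q_H − W = 629.4 J.
Reservoir entropy changes: ΔS_H = −Q_H/T_H = −721/430.00 = -1.677 J/K and ΔS_C = +Q_C/T_C = 629.4/302.15 = 2.083 J/K.
ΔS_univ = −Q_H/T_H + Q_C/T_C = 0.4064 J/K (> 0, since η = 0.127 < η_Carnot = 0.297).

ΔS_univ ≈ 0.4064 J/K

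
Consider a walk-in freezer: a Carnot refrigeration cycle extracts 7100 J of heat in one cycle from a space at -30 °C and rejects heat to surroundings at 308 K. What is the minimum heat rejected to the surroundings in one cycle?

Q_H ≈ 8994 J

T_C = -30 °C → -30 + 273.15 = 243.15 K.
For a reversible cycle Q_H/Q_C = T_H/T_C, so Q_H = Q_C·T_H/T_C = 7100 × 308.00/243.15 = 8994 J.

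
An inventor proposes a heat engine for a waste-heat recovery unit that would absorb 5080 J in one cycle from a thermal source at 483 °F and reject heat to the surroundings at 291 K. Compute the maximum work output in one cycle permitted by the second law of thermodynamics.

W_max ≈ 2257 J

T_H = 483 °F → (483 − 32) × 5/9 = 250.56 °C = 523.71 K.
By the Carnot theorem, η_max = 1 − T_C/T_H = 1 − 291.00/523.71 = 0.4443.
W_max = η_max · Q_H = 0.4443 × 5080 = 2257 J.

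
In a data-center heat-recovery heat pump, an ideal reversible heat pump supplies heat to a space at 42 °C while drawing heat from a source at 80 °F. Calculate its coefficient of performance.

COP_HP ≈ 20.55

T_H = 42 °C → 42 + 273.15 = 315.15 K.
T_C = 80 °F → (80 − 32) × 5/9 = 26.67 °C = 299.82 K.
For a reversible heat pump, COP_HP = T_H/(T_H − T_C) = 315.15/(315.15 − 299.82) = 20.55.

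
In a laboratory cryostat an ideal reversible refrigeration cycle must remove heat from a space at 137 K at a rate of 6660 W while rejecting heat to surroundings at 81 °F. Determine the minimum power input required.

T_H = 81 °F → (81 − 32) × 5/9 = 27.22 °C = 300.37 K.
The reversible coefficient of performance is COP_R = T_C/(T_H − T_C) = 137.00/163.37 = 0.8386.
W = Q_C/COP_R = 6660/0.8386 = 7942 W.

Ẇ_in ≈ 7942 W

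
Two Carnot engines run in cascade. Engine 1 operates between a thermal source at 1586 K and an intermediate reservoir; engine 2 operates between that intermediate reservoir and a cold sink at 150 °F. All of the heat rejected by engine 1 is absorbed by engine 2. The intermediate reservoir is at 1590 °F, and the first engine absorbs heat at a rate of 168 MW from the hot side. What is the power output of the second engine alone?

T_C = 150 °F → (150 − 32) × 5/9 = 65.56 °C = 338.71 K.
T_m = 1590 °F → (1590 − 32) × 5/9 = 865.56 °C = 1138.71 K.
Heat entering the second stage: Q_m = Q_H·(T_m/T_H) = 168 × 1138.71/1586.00 = 121 MW.
Second-stage efficiency η₂ = 1 − T_C/T_m = 1 − 338.71/1138.71 = 0.7026, so W₂ = η₂·Q_m = 84.7 MW.

Ẇ₂ ≈ 84.7 MW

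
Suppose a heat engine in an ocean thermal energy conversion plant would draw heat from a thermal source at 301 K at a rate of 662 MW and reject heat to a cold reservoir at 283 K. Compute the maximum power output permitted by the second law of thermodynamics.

The upper bound on efficiency is η_max = 1 − T_C/T_H = 1 − 283.00/301.00 = 0.0598.
W_max = η_max · Q_H = 0.0598 × 662 = 39.59 MW.

Ẇ_max ≈ 39.59 MW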